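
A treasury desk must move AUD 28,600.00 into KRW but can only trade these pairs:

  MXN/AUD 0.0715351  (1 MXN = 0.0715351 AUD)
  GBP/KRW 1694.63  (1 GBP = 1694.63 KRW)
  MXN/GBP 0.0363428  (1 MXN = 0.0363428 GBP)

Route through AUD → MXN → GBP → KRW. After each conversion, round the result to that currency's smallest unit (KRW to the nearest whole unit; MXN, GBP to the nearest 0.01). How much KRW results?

KRW 24,622,957

AUD 28,600.00 ÷ 0.0715351 = MXN 399,803.73
MXN 399,803.73 × 0.0363428 = GBP 14,529.99
GBP 14,529.99 × 1694.63 = KRW 24,622,957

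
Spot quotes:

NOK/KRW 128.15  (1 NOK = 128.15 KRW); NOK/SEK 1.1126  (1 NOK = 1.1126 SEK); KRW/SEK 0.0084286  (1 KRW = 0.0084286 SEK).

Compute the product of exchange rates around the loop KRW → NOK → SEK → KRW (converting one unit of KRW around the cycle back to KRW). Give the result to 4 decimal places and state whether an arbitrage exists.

1.0301 (arbitrage exists)

Around KRW → NOK → SEK → KRW: 1 ÷ 128.15 × 1.1126 ÷ 0.0084286 = 1.030066
Product > 1; profitable direction is KRW → NOK → SEK → KRW.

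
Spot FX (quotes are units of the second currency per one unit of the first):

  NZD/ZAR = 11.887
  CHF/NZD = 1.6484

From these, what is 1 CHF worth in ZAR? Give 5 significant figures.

1 CHF × 1.6484 = 1.6484 NZD
1.6484 NZD × 11.887 = 19.5945 ZAR

CHF/ZAR = 19.595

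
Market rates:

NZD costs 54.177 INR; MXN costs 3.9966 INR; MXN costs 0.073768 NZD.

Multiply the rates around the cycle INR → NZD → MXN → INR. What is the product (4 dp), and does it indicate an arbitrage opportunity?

Around INR → NZD → MXN → INR: 1 ÷ 54.177 ÷ 0.073768 × 3.9966 = 1.000018
Product ≈ 1 (deviation 0.002%, within rounding noise).

1.0000 (no arbitrage)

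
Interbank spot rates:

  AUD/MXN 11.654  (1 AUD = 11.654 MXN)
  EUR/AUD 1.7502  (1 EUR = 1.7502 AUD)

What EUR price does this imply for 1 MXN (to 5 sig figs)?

MXN/EUR = 0.049027

1 MXN ÷ 11.654 = 0.0858074 AUD
0.0858074 AUD ÷ 1.7502 = 0.0490272 EUR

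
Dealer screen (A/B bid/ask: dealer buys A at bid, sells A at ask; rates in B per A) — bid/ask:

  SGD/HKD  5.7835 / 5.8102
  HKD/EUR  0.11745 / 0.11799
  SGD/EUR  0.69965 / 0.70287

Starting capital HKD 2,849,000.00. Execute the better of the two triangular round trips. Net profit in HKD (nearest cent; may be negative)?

Best loop HKD → SGD → EUR → HKD:
HKD 2,849,000.00 ÷ 5.8102 (buy SGD at ask) = SGD 490,344.57
SGD 490,344.57 × 0.69965 (sell SGD at bid) = EUR 343,069.58
EUR 343,069.58 ÷ 0.11799 (buy HKD at ask) = HKD 2,907,615.70

Net profit: HKD 58,615.70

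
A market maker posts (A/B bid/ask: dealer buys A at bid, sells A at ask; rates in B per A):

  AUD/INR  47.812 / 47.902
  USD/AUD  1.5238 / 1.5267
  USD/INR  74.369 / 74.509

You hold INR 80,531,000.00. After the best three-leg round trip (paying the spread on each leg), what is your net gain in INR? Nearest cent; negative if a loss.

Net profit: INR 1,362,169.86

Best loop INR → AUD → USD → INR:
INR 80,531,000.00 ÷ 47.902 (buy AUD at ask) = AUD 1,681,161.54
AUD 1,681,161.54 ÷ 1.5267 (buy USD at ask) = USD 1,101,173.47
USD 1,101,173.47 × 74.369 (sell USD at bid) = INR 81,893,169.86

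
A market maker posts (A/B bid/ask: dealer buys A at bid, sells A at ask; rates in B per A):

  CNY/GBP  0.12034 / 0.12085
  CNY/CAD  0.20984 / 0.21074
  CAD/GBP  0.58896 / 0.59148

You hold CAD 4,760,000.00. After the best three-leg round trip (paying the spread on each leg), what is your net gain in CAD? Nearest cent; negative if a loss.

Best loop CAD → GBP → CNY → CAD:
CAD 4,760,000.00 × 0.58896 (sell CAD at bid) = GBP 2,803,449.60
GBP 2,803,449.60 ÷ 0.12085 (buy CNY at ask) = CNY 23,197,762.52
CNY 23,197,762.52 × 0.20984 (sell CNY at bid) = CAD 4,867,818.49

Net profit: CAD 107,818.49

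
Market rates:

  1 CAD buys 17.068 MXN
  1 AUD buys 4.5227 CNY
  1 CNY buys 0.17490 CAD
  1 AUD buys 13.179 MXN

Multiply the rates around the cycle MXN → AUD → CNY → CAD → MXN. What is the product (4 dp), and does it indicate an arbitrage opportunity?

1.0244 (arbitrage exists)

Around MXN → AUD → CNY → CAD → MXN: 1 ÷ 13.179 × 4.5227 × 0.17490 × 17.068 = 1.024443
Product > 1; profitable direction is MXN → AUD → CNY → CAD → MXN.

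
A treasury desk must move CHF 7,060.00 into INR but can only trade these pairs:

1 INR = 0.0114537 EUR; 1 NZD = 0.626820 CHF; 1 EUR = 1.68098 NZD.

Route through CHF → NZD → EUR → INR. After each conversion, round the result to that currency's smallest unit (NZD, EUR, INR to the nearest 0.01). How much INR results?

CHF 7,060.00 ÷ 0.626820 = NZD 11,263.20
NZD 11,263.20 ÷ 1.68098 = EUR 6,700.38
EUR 6,700.38 ÷ 0.0114537 = INR 584,996.99

INR 584,996.99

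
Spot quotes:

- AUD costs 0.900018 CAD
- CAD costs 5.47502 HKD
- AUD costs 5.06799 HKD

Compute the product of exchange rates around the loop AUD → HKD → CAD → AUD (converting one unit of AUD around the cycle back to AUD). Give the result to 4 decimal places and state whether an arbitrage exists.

Around AUD → HKD → CAD → AUD: 1 × 5.06799 ÷ 5.47502 ÷ 0.900018 = 1.028487
Product > 1; profitable direction is AUD → HKD → CAD → AUD.

1.0285 (arbitrage exists)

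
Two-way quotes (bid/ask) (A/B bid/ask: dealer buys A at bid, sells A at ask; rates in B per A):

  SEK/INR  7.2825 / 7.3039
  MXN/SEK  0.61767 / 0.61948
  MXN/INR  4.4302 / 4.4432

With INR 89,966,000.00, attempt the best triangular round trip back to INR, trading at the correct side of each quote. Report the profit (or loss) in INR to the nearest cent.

Net profit: INR 1,113,272.05

Best loop INR → MXN → SEK → INR:
INR 89,966,000.00 ÷ 4.4432 (buy MXN at ask) = MXN 20,248,019.45
MXN 20,248,019.45 × 0.61767 (sell MXN at bid) = SEK 12,506,594.17
SEK 12,506,594.17 × 7.2825 (sell SEK at bid) = INR 91,079,272.05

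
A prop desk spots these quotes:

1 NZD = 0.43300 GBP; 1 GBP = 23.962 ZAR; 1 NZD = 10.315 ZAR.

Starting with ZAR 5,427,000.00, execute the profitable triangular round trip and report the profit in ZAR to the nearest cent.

Profit: ZAR 31,854.89

Profitable loop is ZAR → NZD → GBP → ZAR:
ZAR 5,427,000.00 ÷ 10.315 = NZD 526,127.00
NZD 526,127.00 × 0.43300 = GBP 227,812.99
GBP 227,812.99 × 23.962 = ZAR 5,458,854.89
Profit = ZAR 5,458,854.89 − ZAR 5,427,000.00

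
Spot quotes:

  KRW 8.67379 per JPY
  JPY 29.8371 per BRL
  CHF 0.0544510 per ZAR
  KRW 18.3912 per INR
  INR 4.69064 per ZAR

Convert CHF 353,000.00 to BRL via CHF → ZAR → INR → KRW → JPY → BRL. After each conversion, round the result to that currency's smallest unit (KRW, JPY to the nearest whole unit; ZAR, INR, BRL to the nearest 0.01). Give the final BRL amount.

CHF 353,000.00 ÷ 0.0544510 = ZAR 6,482,892.88
ZAR 6,482,892.88 × 4.69064 = INR 30,408,916.66
INR 30,408,916.66 × 18.3912 = KRW 559,256,468
KRW 559,256,468 ÷ 8.67379 = JPY 64,476,598
JPY 64,476,598 ÷ 29.8371 = BRL 2,160,953.91

BRL 2,160,953.91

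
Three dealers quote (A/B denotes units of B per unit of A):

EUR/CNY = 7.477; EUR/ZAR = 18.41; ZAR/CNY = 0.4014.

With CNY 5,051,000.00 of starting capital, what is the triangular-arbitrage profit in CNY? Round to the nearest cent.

Profit: CNY 59,620.03

Profitable loop is CNY → ZAR → EUR → CNY:
CNY 5,051,000.00 ÷ 0.4014 = ZAR 12,583,457.90
ZAR 12,583,457.90 ÷ 18.41 = EUR 683,512.11
EUR 683,512.11 × 7.477 = CNY 5,110,620.03
Profit = CNY 5,110,620.03 − CNY 5,051,000.00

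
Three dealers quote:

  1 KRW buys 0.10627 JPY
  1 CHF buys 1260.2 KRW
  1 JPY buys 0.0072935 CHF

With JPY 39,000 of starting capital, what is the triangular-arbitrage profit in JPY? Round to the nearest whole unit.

Profit: JPY 928

Profitable loop is JPY → KRW → CHF → JPY:
JPY 39,000 ÷ 0.10627 = KRW 366,990
KRW 366,990 ÷ 1260.2 = CHF 291.22
CHF 291.22 ÷ 0.0072935 = JPY 39,928
Profit = JPY 39,928 − JPY 39,000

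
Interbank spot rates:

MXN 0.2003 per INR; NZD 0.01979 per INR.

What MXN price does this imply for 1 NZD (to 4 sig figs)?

NZD/MXN = 10.12

1 NZD ÷ 0.01979 = 50.5306 INR
50.5306 INR × 0.2003 = 10.1213 MXN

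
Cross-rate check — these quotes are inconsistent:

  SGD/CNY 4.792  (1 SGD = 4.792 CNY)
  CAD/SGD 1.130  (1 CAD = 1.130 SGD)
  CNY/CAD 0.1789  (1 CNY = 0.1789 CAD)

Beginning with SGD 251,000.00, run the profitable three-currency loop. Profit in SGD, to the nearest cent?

Profitable loop is SGD → CAD → CNY → SGD:
SGD 251,000.00 ÷ 1.130 = CAD 222,123.89
CAD 222,123.89 ÷ 0.1789 = CNY 1,241,609.24
CNY 1,241,609.24 ÷ 4.792 = SGD 259,100.43
Profit = SGD 259,100.43 − SGD 251,000.00

Profit: SGD 8,100.43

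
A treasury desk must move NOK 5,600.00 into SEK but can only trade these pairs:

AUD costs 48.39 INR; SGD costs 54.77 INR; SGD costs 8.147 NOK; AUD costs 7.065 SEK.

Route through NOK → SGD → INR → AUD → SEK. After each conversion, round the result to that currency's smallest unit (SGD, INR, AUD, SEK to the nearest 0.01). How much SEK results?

SEK 5,496.57

NOK 5,600.00 ÷ 8.147 = SGD 687.37
SGD 687.37 × 54.77 = INR 37,647.25
INR 37,647.25 ÷ 48.39 = AUD 778.00
AUD 778.00 × 7.065 = SEK 5,496.57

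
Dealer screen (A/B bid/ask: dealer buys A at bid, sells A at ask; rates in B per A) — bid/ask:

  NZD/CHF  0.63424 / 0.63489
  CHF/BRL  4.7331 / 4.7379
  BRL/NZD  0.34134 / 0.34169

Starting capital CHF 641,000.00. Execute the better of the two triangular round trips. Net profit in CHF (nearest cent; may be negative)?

Best loop CHF → BRL → NZD → CHF:
CHF 641,000.00 × 4.7331 (sell CHF at bid) = BRL 3,033,917.10
BRL 3,033,917.10 × 0.34134 (sell BRL at bid) = NZD 1,035,597.26
NZD 1,035,597.26 × 0.63424 (sell NZD at bid) = CHF 656,817.21

Net profit: CHF 15,817.21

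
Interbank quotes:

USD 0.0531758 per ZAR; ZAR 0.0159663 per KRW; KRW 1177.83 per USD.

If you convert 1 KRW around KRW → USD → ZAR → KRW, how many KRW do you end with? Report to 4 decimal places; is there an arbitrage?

Around KRW → USD → ZAR → KRW: 1 ÷ 1177.83 ÷ 0.0531758 ÷ 0.0159663 = 0.999998
Product ≈ 1 (deviation 0.000%, within rounding noise).

1.0000 (no arbitrage)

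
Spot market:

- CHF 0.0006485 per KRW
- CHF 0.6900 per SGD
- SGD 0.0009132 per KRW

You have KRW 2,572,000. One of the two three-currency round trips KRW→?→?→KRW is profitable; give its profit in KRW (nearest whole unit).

Profit: KRW 75,073

Profitable loop is KRW → CHF → SGD → KRW:
KRW 2,572,000 × 0.0006485 = CHF 1,667.94
CHF 1,667.94 ÷ 0.6900 = SGD 2,417.31
SGD 2,417.31 ÷ 0.0009132 = KRW 2,647,073
Profit = KRW 2,647,073 − KRW 2,572,000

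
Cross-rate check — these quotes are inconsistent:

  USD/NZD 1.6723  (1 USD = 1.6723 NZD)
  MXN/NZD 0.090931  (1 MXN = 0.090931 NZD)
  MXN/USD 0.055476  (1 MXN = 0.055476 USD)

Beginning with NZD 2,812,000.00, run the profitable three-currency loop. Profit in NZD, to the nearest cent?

Profitable loop is NZD → MXN → USD → NZD:
NZD 2,812,000.00 ÷ 0.090931 = MXN 30,924,547.18
MXN 30,924,547.18 × 0.055476 = USD 1,715,570.18
USD 1,715,570.18 × 1.6723 = NZD 2,868,948.01
Profit = NZD 2,868,948.01 − NZD 2,812,000.00

Profit: NZD 56,948.01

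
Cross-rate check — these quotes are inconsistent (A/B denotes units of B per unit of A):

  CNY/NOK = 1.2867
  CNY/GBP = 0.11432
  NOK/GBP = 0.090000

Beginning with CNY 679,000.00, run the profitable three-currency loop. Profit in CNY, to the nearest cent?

Profitable loop is CNY → NOK → GBP → CNY:
CNY 679,000.00 × 1.2867 = NOK 873,669.30
NOK 873,669.30 × 0.090000 = GBP 78,630.24
GBP 78,630.24 ÷ 0.11432 = CNY 687,808.23
Profit = CNY 687,808.23 − CNY 679,000.00

Profit: CNY 8,808.23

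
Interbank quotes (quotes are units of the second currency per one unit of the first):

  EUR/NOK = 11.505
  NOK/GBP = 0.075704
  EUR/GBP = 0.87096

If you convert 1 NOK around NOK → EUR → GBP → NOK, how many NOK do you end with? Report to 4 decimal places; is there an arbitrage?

1.0000 (no arbitrage)

Around NOK → EUR → GBP → NOK: 1 ÷ 11.505 × 0.87096 ÷ 0.075704 = 0.999983
Product ≈ 1 (deviation 0.002%, within rounding noise).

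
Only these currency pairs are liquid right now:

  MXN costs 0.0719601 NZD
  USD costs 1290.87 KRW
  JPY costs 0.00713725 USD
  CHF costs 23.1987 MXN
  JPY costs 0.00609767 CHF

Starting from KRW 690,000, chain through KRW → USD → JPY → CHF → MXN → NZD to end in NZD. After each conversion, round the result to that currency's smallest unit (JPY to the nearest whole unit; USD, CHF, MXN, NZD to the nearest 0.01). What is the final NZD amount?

NZD 762.36

KRW 690,000 ÷ 1290.87 = USD 534.52
USD 534.52 ÷ 0.00713725 = JPY 74,892
JPY 74,892 × 0.00609767 = CHF 456.67
CHF 456.67 × 23.1987 = MXN 10,594.15
MXN 10,594.15 × 0.0719601 = NZD 762.36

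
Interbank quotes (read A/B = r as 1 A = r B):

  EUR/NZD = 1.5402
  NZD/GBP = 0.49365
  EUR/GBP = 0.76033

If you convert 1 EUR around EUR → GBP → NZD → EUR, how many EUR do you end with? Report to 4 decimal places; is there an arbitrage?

Around EUR → GBP → NZD → EUR: 1 × 0.76033 ÷ 0.49365 ÷ 1.5402 = 1.000014
Product ≈ 1 (deviation 0.001%, within rounding noise).

1.0000 (no arbitrage)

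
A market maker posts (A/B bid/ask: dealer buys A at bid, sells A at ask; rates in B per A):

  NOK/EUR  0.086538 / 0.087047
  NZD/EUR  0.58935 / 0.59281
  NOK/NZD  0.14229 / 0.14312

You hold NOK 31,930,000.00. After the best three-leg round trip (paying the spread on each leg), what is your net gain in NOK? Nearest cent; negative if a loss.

Best loop NOK → EUR → NZD → NOK:
NOK 31,930,000.00 × 0.086538 (sell NOK at bid) = EUR 2,763,158.34
EUR 2,763,158.34 ÷ 0.59281 (buy NZD at ask) = NZD 4,661,119.65
NZD 4,661,119.65 ÷ 0.14312 (buy NOK at ask) = NOK 32,567,912.59

Net profit: NOK 637,912.59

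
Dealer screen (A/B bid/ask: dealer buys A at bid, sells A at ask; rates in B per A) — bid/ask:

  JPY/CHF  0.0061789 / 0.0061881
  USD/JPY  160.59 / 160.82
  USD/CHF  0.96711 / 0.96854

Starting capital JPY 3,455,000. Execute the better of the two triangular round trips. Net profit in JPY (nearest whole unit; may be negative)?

Best loop JPY → CHF → USD → JPY:
JPY 3,455,000 × 0.0061789 (sell JPY at bid) = CHF 21,348.10
CHF 21,348.10 ÷ 0.96854 (buy USD at ask) = USD 22,041.53
USD 22,041.53 × 160.59 (sell USD at bid) = JPY 3,539,649

Net profit: JPY 84,649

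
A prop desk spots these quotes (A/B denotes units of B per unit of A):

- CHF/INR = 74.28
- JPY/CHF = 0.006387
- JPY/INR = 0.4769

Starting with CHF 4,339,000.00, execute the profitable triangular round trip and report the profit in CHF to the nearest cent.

Profitable loop is CHF → JPY → INR → CHF:
CHF 4,339,000.00 ÷ 0.006387 = JPY 679,348,677
JPY 679,348,677 × 0.4769 = INR 323,981,384.06
INR 323,981,384.06 ÷ 74.28 = CHF 4,361,623.37
Profit = CHF 4,361,623.37 − CHF 4,339,000.00

Profit: CHF 22,623.37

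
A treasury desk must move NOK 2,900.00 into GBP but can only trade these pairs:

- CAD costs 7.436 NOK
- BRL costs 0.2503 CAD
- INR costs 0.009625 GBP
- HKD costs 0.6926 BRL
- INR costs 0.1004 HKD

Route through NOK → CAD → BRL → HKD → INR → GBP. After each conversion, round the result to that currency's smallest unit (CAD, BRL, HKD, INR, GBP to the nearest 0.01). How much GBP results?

GBP 215.66

NOK 2,900.00 ÷ 7.436 = CAD 389.99
CAD 389.99 ÷ 0.2503 = BRL 1,558.09
BRL 1,558.09 ÷ 0.6926 = HKD 2,249.62
HKD 2,249.62 ÷ 0.1004 = INR 22,406.57
INR 22,406.57 × 0.009625 = GBP 215.66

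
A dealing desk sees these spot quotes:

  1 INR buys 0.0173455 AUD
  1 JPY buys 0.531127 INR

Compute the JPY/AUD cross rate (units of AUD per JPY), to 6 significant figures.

JPY/AUD = 0.00921266

1 JPY × 0.531127 = 0.531127 INR
0.531127 INR × 0.0173455 = 0.00921266 AUD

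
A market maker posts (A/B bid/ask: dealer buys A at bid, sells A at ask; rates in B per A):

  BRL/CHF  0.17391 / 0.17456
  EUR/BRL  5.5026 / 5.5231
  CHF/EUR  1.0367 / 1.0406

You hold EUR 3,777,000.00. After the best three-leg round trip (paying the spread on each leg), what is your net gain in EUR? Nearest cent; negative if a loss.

Best loop EUR → CHF → BRL → EUR:
EUR 3,777,000.00 ÷ 1.0406 (buy CHF at ask) = CHF 3,629,636.75
CHF 3,629,636.75 ÷ 0.17456 (buy BRL at ask) = BRL 20,793,061.11
BRL 20,793,061.11 ÷ 5.5231 (buy EUR at ask) = EUR 3,764,744.64

Net result: EUR -12,255.36 (no profitable arbitrage after spreads)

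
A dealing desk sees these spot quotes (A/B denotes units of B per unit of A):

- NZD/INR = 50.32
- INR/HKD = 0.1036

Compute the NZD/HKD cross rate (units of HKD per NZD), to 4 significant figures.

NZD/HKD = 5.213

1 NZD × 50.32 = 50.32 INR
50.32 INR × 0.1036 = 5.21315 HKD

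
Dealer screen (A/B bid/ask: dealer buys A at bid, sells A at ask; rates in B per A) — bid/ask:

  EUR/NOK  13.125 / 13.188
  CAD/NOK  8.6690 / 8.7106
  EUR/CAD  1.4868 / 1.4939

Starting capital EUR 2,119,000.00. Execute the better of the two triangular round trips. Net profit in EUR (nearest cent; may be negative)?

Net profit: EUR 18,276.30

Best loop EUR → NOK → CAD → EUR:
EUR 2,119,000.00 × 13.125 (sell EUR at bid) = NOK 27,811,875.00
NOK 27,811,875.00 ÷ 8.7106 (buy CAD at ask) = CAD 3,192,877.07
CAD 3,192,877.07 ÷ 1.4939 (buy EUR at ask) = EUR 2,137,276.30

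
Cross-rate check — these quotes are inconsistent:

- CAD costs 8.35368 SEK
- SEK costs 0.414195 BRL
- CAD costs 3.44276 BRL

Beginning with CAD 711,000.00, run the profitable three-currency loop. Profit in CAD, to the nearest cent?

Profit: CAD 3,571.25

Profitable loop is CAD → SEK → BRL → CAD:
CAD 711,000.00 × 8.35368 = SEK 5,939,466.48
SEK 5,939,466.48 × 0.414195 = BRL 2,460,097.32
BRL 2,460,097.32 ÷ 3.44276 = CAD 714,571.25
Profit = CAD 714,571.25 − CAD 711,000.00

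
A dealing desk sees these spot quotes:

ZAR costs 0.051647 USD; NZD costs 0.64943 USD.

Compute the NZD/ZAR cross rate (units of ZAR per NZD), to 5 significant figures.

1 NZD × 0.64943 = 0.64943 USD
0.64943 USD ÷ 0.051647 = 12.5744 ZAR

NZD/ZAR = 12.574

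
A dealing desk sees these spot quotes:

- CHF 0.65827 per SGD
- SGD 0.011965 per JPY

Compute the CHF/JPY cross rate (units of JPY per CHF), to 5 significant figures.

1 CHF ÷ 0.65827 = 1.51913 SGD
1.51913 SGD ÷ 0.011965 = 126.965 JPY

CHF/JPY = 126.96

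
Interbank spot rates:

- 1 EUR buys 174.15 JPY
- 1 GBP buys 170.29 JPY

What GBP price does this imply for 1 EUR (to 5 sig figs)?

EUR/GBP = 1.0227

1 EUR × 174.15 = 174.15 JPY
174.15 JPY ÷ 170.29 = 1.02267 GBP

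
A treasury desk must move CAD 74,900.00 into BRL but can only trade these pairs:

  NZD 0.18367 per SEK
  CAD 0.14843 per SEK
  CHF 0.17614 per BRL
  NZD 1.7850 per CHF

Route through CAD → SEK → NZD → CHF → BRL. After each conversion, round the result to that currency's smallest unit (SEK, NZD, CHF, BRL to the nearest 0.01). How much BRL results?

BRL 294,782.79

CAD 74,900.00 ÷ 0.14843 = SEK 504,614.97
SEK 504,614.97 × 0.18367 = NZD 92,682.63
NZD 92,682.63 ÷ 1.7850 = CHF 51,923.04
CHF 51,923.04 ÷ 0.17614 = BRL 294,782.79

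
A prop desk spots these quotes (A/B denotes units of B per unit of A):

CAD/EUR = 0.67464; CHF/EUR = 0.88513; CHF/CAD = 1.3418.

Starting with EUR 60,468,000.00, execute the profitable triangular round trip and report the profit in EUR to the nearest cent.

Profit: EUR 1,373,272.66

Profitable loop is EUR → CHF → CAD → EUR:
EUR 60,468,000.00 ÷ 0.88513 = CHF 68,315,388.70
CHF 68,315,388.70 × 1.3418 = CAD 91,665,588.56
CAD 91,665,588.56 × 0.67464 = EUR 61,841,272.66
Profit = EUR 61,841,272.66 − EUR 60,468,000.00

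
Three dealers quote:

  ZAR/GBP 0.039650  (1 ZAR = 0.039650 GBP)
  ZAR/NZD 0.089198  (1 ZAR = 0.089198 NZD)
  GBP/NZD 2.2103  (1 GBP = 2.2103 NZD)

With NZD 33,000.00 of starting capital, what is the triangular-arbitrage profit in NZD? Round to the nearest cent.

Profit: NZD 587.27

Profitable loop is NZD → GBP → ZAR → NZD:
NZD 33,000.00 ÷ 2.2103 = GBP 14,930.10
GBP 14,930.10 ÷ 0.039650 = ZAR 376,547.29
ZAR 376,547.29 × 0.089198 = NZD 33,587.27
Profit = NZD 33,587.27 − NZD 33,000.00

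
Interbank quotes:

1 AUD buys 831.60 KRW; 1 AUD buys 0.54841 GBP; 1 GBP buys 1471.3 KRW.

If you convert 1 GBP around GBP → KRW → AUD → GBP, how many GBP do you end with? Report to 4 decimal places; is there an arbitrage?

Around GBP → KRW → AUD → GBP: 1 × 1471.3 ÷ 831.60 × 0.54841 = 0.970269
Product < 1; profitable direction is GBP → AUD → KRW → GBP.

0.9703 (arbitrage exists)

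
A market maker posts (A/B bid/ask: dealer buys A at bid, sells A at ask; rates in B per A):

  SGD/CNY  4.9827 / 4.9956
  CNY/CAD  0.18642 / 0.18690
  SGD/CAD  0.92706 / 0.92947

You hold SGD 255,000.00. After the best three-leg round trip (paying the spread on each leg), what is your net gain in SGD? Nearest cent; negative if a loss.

Net result: SGD -163.26 (no profitable arbitrage after spreads)

Best loop SGD → CNY → CAD → SGD:
SGD 255,000.00 × 4.9827 (sell SGD at bid) = CNY 1,270,588.50
CNY 1,270,588.50 × 0.18642 (sell CNY at bid) = CAD 236,863.11
CAD 236,863.11 ÷ 0.92947 (buy SGD at ask) = SGD 254,836.74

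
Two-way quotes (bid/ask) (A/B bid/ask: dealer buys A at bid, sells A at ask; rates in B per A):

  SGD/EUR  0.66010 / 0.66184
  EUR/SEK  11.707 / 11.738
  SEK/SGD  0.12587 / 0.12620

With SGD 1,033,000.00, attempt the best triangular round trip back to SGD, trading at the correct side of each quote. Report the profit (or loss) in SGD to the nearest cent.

Best loop SGD → SEK → EUR → SGD:
SGD 1,033,000.00 ÷ 0.12620 (buy SEK at ask) = SEK 8,185,419.97
SEK 8,185,419.97 ÷ 11.738 (buy EUR at ask) = EUR 697,343.67
EUR 697,343.67 ÷ 0.66184 (buy SGD at ask) = SGD 1,053,643.88

Net profit: SGD 20,643.88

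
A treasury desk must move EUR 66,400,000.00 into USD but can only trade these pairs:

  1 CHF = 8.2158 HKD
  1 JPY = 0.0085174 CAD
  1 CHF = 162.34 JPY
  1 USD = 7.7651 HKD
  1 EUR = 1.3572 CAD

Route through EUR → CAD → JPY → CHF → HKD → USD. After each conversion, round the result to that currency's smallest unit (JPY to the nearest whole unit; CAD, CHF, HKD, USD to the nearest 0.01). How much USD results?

EUR 66,400,000.00 × 1.3572 = CAD 90,118,080.00
CAD 90,118,080.00 ÷ 0.0085174 = JPY 10,580,468,218
JPY 10,580,468,218 ÷ 162.34 = CHF 65,174,745.71
CHF 65,174,745.71 × 8.2158 = HKD 535,462,675.80
HKD 535,462,675.80 ÷ 7.7651 = USD 68,957,602.07

USD 68,957,602.07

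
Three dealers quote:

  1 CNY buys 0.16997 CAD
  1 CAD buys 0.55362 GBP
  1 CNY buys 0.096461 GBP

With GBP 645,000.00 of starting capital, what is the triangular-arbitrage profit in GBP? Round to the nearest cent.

Profit: GBP 16,191.75

Profitable loop is GBP → CAD → CNY → GBP:
GBP 645,000.00 ÷ 0.55362 = CAD 1,165,059.07
CAD 1,165,059.07 ÷ 0.16997 = CNY 6,854,498.24
CNY 6,854,498.24 × 0.096461 = GBP 661,191.75
Profit = GBP 661,191.75 − GBP 645,000.00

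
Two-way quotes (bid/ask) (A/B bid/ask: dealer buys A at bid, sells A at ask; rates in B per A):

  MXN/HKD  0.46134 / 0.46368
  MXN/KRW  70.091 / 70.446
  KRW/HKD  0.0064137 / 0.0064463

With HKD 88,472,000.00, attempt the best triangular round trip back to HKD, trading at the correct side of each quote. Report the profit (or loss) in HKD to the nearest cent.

Best loop HKD → KRW → MXN → HKD:
HKD 88,472,000.00 ÷ 0.0064463 (buy KRW at ask) = KRW 13,724,462,095
KRW 13,724,462,095 ÷ 70.446 (buy MXN at ask) = MXN 194,822,446.90
MXN 194,822,446.90 × 0.46134 (sell MXN at bid) = HKD 89,879,387.65

Net profit: HKD 1,407,387.65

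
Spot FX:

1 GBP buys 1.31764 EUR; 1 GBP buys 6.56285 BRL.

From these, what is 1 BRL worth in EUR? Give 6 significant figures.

1 BRL ÷ 6.56285 = 0.152373 GBP
0.152373 GBP × 1.31764 = 0.200773 EUR

BRL/EUR = 0.200773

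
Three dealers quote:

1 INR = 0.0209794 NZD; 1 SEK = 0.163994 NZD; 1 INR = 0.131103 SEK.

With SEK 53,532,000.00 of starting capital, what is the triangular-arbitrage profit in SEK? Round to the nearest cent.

Profitable loop is SEK → NZD → INR → SEK:
SEK 53,532,000.00 × 0.163994 = NZD 8,778,926.81
NZD 8,778,926.81 ÷ 0.0209794 = INR 418,454,617.77
INR 418,454,617.77 × 0.131103 = SEK 54,860,655.75
Profit = SEK 54,860,655.75 − SEK 53,532,000.00

Profit: SEK 1,328,655.75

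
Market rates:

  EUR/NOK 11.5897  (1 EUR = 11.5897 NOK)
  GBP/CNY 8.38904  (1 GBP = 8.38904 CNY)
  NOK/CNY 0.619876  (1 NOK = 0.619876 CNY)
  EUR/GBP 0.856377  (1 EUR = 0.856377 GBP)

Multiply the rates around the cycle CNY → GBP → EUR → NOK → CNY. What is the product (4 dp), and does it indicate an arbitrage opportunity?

Around CNY → GBP → EUR → NOK → CNY: 1 ÷ 8.38904 ÷ 0.856377 × 11.5897 × 0.619876 = 0.999999
Product ≈ 1 (deviation 0.000%, within rounding noise).

1.0000 (no arbitrage)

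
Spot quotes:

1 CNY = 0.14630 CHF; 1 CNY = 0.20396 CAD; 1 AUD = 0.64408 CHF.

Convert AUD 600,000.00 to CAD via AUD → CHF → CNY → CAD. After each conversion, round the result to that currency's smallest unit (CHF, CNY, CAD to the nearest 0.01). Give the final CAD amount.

AUD 600,000.00 × 0.64408 = CHF 386,448.00
CHF 386,448.00 ÷ 0.14630 = CNY 2,641,476.42
CNY 2,641,476.42 × 0.20396 = CAD 538,755.53

CAD 538,755.53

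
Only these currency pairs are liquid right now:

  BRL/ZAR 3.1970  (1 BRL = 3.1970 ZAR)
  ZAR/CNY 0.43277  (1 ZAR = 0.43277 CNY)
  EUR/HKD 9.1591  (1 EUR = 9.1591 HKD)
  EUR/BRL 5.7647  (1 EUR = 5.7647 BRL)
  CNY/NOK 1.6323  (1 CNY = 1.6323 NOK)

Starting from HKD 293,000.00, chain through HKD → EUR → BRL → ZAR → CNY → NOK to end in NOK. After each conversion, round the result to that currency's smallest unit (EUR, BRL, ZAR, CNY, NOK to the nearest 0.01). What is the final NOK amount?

NOK 416,477.22

HKD 293,000.00 ÷ 9.1591 = EUR 31,990.04
EUR 31,990.04 × 5.7647 = BRL 184,412.98
BRL 184,412.98 × 3.1970 = ZAR 589,568.30
ZAR 589,568.30 × 0.43277 = CNY 255,147.47
CNY 255,147.47 × 1.6323 = NOK 416,477.22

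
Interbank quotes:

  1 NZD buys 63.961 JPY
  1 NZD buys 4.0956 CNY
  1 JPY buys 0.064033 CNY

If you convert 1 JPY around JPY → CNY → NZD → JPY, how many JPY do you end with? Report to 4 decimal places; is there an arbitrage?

Around JPY → CNY → NZD → JPY: 1 × 0.064033 ÷ 4.0956 × 63.961 = 1.000004
Product ≈ 1 (deviation 0.000%, within rounding noise).

1.0000 (no arbitrage)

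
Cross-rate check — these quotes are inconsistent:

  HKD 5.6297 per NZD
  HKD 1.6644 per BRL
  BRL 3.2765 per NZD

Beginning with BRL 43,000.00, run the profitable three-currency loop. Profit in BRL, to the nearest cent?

Profit: BRL 1,390.07

Profitable loop is BRL → NZD → HKD → BRL:
BRL 43,000.00 ÷ 3.2765 = NZD 13,123.76
NZD 13,123.76 × 5.6297 = HKD 73,882.83
HKD 73,882.83 ÷ 1.6644 = BRL 44,390.07
Profit = BRL 44,390.07 − BRL 43,000.00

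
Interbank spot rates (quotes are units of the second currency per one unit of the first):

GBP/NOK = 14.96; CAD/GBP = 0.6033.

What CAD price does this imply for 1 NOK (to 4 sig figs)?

NOK/CAD = 0.1108

1 NOK ÷ 14.96 = 0.0668449 GBP
0.0668449 GBP ÷ 0.6033 = 0.110799 CAD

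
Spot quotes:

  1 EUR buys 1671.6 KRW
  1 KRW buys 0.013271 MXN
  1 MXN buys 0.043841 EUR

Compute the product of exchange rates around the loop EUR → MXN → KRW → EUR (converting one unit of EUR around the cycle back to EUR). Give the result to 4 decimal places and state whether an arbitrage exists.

Around EUR → MXN → KRW → EUR: 1 ÷ 0.043841 ÷ 0.013271 ÷ 1671.6 = 1.028214
Product > 1; profitable direction is EUR → MXN → KRW → EUR.

1.0282 (arbitrage exists)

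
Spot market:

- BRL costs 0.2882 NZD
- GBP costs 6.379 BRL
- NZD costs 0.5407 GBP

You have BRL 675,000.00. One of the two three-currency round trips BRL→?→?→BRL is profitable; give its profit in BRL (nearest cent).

Profit: BRL 4,048.55

Profitable loop is BRL → GBP → NZD → BRL:
BRL 675,000.00 ÷ 6.379 = GBP 105,815.96
GBP 105,815.96 ÷ 0.5407 = NZD 195,701.79
NZD 195,701.79 ÷ 0.2882 = BRL 679,048.55
Profit = BRL 679,048.55 − BRL 675,000.00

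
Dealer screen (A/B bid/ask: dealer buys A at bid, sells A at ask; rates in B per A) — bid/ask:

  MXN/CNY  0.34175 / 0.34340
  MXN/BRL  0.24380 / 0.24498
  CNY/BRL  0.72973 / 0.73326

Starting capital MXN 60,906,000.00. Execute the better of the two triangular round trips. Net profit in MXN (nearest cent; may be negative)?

Net profit: MXN 1,095,210.98

Best loop MXN → CNY → BRL → MXN:
MXN 60,906,000.00 × 0.34175 (sell MXN at bid) = CNY 20,814,625.50
CNY 20,814,625.50 × 0.72973 (sell CNY at bid) = BRL 15,189,056.67
BRL 15,189,056.67 ÷ 0.24498 (buy MXN at ask) = MXN 62,001,210.98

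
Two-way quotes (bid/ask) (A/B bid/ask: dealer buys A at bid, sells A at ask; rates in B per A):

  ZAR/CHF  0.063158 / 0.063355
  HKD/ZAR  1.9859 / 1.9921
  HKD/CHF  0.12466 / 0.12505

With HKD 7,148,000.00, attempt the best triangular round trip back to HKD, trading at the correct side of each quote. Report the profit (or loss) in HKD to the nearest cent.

Best loop HKD → ZAR → CHF → HKD:
HKD 7,148,000.00 × 1.9859 (sell HKD at bid) = ZAR 14,195,213.20
ZAR 14,195,213.20 × 0.063158 (sell ZAR at bid) = CHF 896,541.28
CHF 896,541.28 ÷ 0.12505 (buy HKD at ask) = HKD 7,169,462.42

Net profit: HKD 21,462.42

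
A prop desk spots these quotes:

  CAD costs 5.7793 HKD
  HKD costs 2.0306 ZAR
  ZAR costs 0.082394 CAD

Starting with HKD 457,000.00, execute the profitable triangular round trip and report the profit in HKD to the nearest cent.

Profitable loop is HKD → CAD → ZAR → HKD:
HKD 457,000.00 ÷ 5.7793 = CAD 79,075.32
CAD 79,075.32 ÷ 0.082394 = ZAR 959,721.83
ZAR 959,721.83 ÷ 2.0306 = HKD 472,629.68
Profit = HKD 472,629.68 − HKD 457,000.00

Profit: HKD 15,629.68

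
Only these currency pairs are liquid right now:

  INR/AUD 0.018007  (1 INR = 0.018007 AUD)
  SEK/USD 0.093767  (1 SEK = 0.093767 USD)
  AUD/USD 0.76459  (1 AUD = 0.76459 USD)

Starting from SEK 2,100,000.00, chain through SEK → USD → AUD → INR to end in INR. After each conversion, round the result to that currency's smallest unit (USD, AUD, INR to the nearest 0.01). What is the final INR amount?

INR 14,302,084.19

SEK 2,100,000.00 × 0.093767 = USD 196,910.70
USD 196,910.70 ÷ 0.76459 = AUD 257,537.63
AUD 257,537.63 ÷ 0.018007 = INR 14,302,084.19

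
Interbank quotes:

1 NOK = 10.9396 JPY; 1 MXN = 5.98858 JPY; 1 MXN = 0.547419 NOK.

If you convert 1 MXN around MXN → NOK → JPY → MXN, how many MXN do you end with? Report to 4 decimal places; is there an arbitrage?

Around MXN → NOK → JPY → MXN: 1 × 0.547419 × 10.9396 ÷ 5.98858 = 0.999994
Product ≈ 1 (deviation 0.001%, within rounding noise).

1.0000 (no arbitrage)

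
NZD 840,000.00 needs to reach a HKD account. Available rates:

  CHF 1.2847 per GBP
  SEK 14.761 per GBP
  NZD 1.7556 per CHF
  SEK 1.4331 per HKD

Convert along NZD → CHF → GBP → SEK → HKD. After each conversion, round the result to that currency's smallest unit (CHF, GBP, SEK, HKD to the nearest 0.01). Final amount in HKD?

NZD 840,000.00 ÷ 1.7556 = CHF 478,468.90
CHF 478,468.90 ÷ 1.2847 = GBP 372,436.29
GBP 372,436.29 × 14.761 = SEK 5,497,532.08
SEK 5,497,532.08 ÷ 1.4331 = HKD 3,836,111.98

HKD 3,836,111.98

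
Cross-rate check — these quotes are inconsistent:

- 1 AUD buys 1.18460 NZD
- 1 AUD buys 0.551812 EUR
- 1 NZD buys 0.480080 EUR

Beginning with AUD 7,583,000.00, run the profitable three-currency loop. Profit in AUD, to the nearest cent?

Profit: AUD 232,112.92

Profitable loop is AUD → NZD → EUR → AUD:
AUD 7,583,000.00 × 1.18460 = NZD 8,982,821.80
NZD 8,982,821.80 × 0.480080 = EUR 4,312,473.09
EUR 4,312,473.09 ÷ 0.551812 = AUD 7,815,112.92
Profit = AUD 7,815,112.92 − AUD 7,583,000.00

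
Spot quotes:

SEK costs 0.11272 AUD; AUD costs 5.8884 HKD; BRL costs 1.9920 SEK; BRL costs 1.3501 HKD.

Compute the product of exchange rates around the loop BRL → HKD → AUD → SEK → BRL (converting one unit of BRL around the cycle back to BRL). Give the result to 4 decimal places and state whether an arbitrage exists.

1.0211 (arbitrage exists)

Around BRL → HKD → AUD → SEK → BRL: 1 × 1.3501 ÷ 5.8884 ÷ 0.11272 ÷ 1.9920 = 1.021124
Product > 1; profitable direction is BRL → HKD → AUD → SEK → BRL.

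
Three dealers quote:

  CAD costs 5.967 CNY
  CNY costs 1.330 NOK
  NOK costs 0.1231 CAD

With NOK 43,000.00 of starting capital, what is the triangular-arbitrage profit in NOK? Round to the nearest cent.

Profit: NOK 1,015.20

Profitable loop is NOK → CNY → CAD → NOK:
NOK 43,000.00 ÷ 1.330 = CNY 32,330.83
CNY 32,330.83 ÷ 5.967 = CAD 5,418.27
CAD 5,418.27 ÷ 0.1231 = NOK 44,015.20
Profit = NOK 44,015.20 − NOK 43,000.00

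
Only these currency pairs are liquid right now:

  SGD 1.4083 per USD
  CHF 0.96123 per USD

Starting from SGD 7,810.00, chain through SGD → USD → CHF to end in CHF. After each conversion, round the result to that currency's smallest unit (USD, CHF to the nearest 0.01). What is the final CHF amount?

SGD 7,810.00 ÷ 1.4083 = USD 5,545.69
USD 5,545.69 × 0.96123 = CHF 5,330.68

CHF 5,330.68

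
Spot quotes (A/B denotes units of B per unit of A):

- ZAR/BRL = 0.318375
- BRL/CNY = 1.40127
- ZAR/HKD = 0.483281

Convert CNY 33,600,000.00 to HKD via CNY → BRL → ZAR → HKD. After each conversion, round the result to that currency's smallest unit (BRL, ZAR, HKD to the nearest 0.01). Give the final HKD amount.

HKD 36,398,058.32

CNY 33,600,000.00 ÷ 1.40127 = BRL 23,978,248.30
BRL 23,978,248.30 ÷ 0.318375 = ZAR 75,314,482.29
ZAR 75,314,482.29 × 0.483281 = HKD 36,398,058.32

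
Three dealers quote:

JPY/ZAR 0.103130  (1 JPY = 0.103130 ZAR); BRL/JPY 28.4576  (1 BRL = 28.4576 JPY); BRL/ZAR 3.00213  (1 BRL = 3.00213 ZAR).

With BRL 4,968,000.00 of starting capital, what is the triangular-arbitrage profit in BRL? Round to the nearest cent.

Profitable loop is BRL → ZAR → JPY → BRL:
BRL 4,968,000.00 × 3.00213 = ZAR 14,914,581.84
ZAR 14,914,581.84 ÷ 0.103130 = JPY 144,619,236
JPY 144,619,236 ÷ 28.4576 = BRL 5,081,919.64
Profit = BRL 5,081,919.64 − BRL 4,968,000.00

Profit: BRL 113,919.64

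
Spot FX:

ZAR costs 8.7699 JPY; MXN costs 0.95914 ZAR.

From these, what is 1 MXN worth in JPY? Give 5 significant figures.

1 MXN × 0.95914 = 0.95914 ZAR
0.95914 ZAR × 8.7699 = 8.41156 JPY

MXN/JPY = 8.4116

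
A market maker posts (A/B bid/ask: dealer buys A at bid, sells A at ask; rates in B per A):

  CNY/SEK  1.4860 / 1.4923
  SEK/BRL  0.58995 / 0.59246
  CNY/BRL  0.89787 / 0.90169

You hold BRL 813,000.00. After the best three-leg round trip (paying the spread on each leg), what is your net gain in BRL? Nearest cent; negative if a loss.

Best loop BRL → SEK → CNY → BRL:
BRL 813,000.00 ÷ 0.59246 (buy SEK at ask) = SEK 1,372,244.54
SEK 1,372,244.54 ÷ 1.4923 (buy CNY at ask) = CNY 919,550.05
CNY 919,550.05 × 0.89787 (sell CNY at bid) = BRL 825,636.40

Net profit: BRL 12,636.40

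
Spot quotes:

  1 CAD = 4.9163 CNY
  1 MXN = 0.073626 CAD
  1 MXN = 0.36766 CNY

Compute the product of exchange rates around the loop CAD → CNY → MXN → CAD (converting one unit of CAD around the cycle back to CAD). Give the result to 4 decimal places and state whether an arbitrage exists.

0.9845 (arbitrage exists)

Around CAD → CNY → MXN → CAD: 1 × 4.9163 ÷ 0.36766 × 0.073626 = 0.984517
Product < 1; profitable direction is CAD → MXN → CNY → CAD.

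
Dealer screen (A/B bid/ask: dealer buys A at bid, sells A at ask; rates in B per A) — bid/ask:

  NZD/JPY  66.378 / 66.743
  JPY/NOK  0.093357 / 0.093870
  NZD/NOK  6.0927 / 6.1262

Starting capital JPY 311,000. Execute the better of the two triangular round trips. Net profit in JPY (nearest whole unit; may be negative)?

Net profit: JPY 3,587

Best loop JPY → NOK → NZD → JPY:
JPY 311,000 × 0.093357 (sell JPY at bid) = NOK 29,034.03
NOK 29,034.03 ÷ 6.1262 (buy NZD at ask) = NZD 4,739.32
NZD 4,739.32 × 66.378 (sell NZD at bid) = JPY 314,587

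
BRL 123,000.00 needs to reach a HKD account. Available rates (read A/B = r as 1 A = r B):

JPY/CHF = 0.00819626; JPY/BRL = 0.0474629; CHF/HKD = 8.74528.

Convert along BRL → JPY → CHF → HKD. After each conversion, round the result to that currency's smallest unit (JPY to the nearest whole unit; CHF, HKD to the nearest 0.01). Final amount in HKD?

HKD 185,754.91

BRL 123,000.00 ÷ 0.0474629 = JPY 2,591,498
JPY 2,591,498 × 0.00819626 = CHF 21,240.59
CHF 21,240.59 × 8.74528 = HKD 185,754.91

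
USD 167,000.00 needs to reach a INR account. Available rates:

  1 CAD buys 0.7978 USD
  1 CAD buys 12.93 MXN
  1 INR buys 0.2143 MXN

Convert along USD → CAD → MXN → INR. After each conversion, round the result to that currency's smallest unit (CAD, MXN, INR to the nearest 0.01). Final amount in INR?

USD 167,000.00 ÷ 0.7978 = CAD 209,325.65
CAD 209,325.65 × 12.93 = MXN 2,706,580.65
MXN 2,706,580.65 ÷ 0.2143 = INR 12,629,867.71

INR 12,629,867.71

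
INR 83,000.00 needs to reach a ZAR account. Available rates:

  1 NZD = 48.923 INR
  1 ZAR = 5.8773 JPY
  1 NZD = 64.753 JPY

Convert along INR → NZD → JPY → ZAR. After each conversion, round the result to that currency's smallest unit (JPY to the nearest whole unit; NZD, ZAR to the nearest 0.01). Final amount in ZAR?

INR 83,000.00 ÷ 48.923 = NZD 1,696.54
NZD 1,696.54 × 64.753 = JPY 109,856
JPY 109,856 ÷ 5.8773 = ZAR 18,691.58

ZAR 18,691.58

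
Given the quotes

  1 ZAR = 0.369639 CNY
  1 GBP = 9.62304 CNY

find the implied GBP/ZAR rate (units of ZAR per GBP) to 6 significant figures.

1 GBP × 9.62304 = 9.62304 CNY
9.62304 CNY ÷ 0.369639 = 26.0336 ZAR

GBP/ZAR = 26.0336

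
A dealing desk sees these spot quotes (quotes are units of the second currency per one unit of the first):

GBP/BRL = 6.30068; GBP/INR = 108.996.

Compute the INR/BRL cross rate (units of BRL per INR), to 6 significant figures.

INR/BRL = 0.0578065

1 INR ÷ 108.996 = 0.00917465 GBP
0.00917465 GBP × 6.30068 = 0.0578065 BRL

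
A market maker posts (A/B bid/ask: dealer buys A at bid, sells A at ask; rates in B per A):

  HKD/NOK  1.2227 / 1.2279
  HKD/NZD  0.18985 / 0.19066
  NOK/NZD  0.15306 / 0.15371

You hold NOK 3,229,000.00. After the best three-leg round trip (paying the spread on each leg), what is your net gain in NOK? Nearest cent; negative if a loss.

Net profit: NOK 18,981.33

Best loop NOK → HKD → NZD → NOK:
NOK 3,229,000.00 ÷ 1.2279 (buy HKD at ask) = HKD 2,629,692.97
HKD 2,629,692.97 × 0.18985 (sell HKD at bid) = NZD 499,247.21
NZD 499,247.21 ÷ 0.15371 (buy NOK at ask) = NOK 3,247,981.33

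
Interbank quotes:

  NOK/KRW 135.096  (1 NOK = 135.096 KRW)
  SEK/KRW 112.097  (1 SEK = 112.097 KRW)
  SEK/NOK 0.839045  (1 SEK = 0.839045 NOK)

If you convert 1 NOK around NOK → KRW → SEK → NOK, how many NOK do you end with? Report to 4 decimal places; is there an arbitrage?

Around NOK → KRW → SEK → NOK: 1 × 135.096 ÷ 112.097 × 0.839045 = 1.011192
Product > 1; profitable direction is NOK → KRW → SEK → NOK.

1.0112 (arbitrage exists)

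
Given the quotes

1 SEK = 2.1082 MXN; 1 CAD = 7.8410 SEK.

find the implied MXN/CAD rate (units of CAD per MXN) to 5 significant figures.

1 MXN ÷ 2.1082 = 0.474338 SEK
0.474338 SEK ÷ 7.8410 = 0.0604946 CAD

MXN/CAD = 0.060495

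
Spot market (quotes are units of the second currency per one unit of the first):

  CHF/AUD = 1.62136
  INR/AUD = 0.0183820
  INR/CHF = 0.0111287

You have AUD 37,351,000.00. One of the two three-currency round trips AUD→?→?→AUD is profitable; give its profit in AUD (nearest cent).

Profit: AUD 700,440.80

Profitable loop is AUD → CHF → INR → AUD:
AUD 37,351,000.00 ÷ 1.62136 = CHF 23,036,833.28
CHF 23,036,833.28 ÷ 0.0111287 = INR 2,070,038,124.47
INR 2,070,038,124.47 × 0.0183820 = AUD 38,051,440.80
Profit = AUD 38,051,440.80 − AUD 37,351,000.00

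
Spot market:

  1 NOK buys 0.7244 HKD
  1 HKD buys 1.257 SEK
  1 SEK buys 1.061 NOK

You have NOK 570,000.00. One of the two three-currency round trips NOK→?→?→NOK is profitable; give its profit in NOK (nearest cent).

Profit: NOK 19,991.50

Profitable loop is NOK → SEK → HKD → NOK:
NOK 570,000.00 ÷ 1.061 = SEK 537,229.03
SEK 537,229.03 ÷ 1.257 = HKD 427,389.84
HKD 427,389.84 ÷ 0.7244 = NOK 589,991.50
Profit = NOK 589,991.50 − NOK 570,000.00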